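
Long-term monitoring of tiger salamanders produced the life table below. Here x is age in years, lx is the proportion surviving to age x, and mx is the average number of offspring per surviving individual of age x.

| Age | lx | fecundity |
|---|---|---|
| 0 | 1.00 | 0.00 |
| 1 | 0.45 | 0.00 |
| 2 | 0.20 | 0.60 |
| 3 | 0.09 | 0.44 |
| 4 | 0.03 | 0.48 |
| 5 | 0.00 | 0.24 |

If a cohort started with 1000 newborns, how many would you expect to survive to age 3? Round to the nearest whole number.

90

Expected survivors = N0 · l_3 = 1000 × 0.09 = 90 → 90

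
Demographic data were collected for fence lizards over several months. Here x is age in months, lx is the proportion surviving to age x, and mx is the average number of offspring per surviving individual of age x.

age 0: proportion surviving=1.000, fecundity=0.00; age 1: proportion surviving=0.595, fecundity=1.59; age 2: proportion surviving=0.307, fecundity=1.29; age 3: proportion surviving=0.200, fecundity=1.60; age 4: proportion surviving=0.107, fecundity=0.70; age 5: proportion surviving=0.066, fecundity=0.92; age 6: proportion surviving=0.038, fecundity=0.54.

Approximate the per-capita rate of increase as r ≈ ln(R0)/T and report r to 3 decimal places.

R0 = Σ lx·mx = 0 + 0.94605 + 0.39603 + 0.32 + 0.0749 + 0.06072 + 0.02052 = 1.81822
Σ x·lx·mx = 3.42443; T = 3.42443/1.81822 = 1.8834…
r ≈ ln(R0)/T = ln(1.81822)/1.8834… = 0.31744… → 0.317

0.317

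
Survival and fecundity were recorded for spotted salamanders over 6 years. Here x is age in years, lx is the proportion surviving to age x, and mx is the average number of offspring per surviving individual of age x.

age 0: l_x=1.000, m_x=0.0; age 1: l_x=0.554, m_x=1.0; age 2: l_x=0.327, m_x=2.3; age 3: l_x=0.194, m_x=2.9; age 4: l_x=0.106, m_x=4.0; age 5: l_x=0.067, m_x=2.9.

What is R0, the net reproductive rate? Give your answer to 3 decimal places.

lx·mx by age: 0, 0.554, 0.7521, 0.5626, 0.424, 0.1943
R0 = Σ lx·mx = 2.487 → 2.487

2.487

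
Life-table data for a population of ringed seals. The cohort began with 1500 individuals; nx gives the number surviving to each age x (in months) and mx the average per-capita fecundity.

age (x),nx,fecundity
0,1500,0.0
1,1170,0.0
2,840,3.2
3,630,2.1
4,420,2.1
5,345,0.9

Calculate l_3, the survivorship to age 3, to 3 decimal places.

0.420

l_3 = n_3/n_0 = 630/1500 = 0.42 → 0.420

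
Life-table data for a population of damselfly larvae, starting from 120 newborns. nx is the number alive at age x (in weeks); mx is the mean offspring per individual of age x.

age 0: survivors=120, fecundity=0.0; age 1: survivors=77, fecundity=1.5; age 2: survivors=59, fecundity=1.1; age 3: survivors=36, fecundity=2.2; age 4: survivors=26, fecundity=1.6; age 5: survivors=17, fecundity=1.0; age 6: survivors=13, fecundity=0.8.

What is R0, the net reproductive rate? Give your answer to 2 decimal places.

2.74

lx = nx/n0 = nx/120: 1, 0.64167…, 0.49167…, 0.3, 0.21667…, 0.14167…, 0.10833…
lx·mx by age: 0, 0.9625…, 0.540833…, 0.66, 0.346667…, 0.141667…, 0.086667…
R0 = Σ lx·mx = 2.738333… → 2.74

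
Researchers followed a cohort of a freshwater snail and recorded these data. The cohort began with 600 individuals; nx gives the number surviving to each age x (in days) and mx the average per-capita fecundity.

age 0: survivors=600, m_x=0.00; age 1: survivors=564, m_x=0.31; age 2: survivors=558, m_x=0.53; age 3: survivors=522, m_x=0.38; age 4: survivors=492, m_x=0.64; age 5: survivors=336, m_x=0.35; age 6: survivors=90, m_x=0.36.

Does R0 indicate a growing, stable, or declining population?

growing

lx = nx/n0 = nx/600: 1, 0.94, 0.93, 0.87, 0.82, 0.56, 0.15
R0 = Σ lx·mx = 0 + 0.2914 + 0.4929 + 0.3306 + 0.5248 + 0.196 + 0.054 = 1.8897
R0 > 1, so the population is growing.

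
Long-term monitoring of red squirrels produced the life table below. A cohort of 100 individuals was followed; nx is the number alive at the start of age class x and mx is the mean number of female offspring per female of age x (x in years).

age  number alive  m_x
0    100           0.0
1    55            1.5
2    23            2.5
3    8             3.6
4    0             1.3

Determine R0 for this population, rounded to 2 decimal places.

1.69

lx = nx/n0 = nx/100: 1, 0.55, 0.23, 0.08, 0
lx·mx by age: 0, 0.825, 0.575, 0.288, 0
R0 = Σ lx·mx = 1.688 → 1.69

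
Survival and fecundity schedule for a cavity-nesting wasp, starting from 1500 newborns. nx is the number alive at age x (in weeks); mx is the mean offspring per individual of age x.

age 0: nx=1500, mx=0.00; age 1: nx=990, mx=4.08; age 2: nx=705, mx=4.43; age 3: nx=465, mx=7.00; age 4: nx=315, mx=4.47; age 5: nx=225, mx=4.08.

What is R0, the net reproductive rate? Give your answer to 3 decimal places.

8.496

lx = nx/n0 = nx/1500: 1, 0.66, 0.47, 0.31, 0.21, 0.15
lx·mx by age: 0, 2.6928, 2.0821, 2.17, 0.9387, 0.612
R0 = Σ lx·mx = 8.4956 → 8.496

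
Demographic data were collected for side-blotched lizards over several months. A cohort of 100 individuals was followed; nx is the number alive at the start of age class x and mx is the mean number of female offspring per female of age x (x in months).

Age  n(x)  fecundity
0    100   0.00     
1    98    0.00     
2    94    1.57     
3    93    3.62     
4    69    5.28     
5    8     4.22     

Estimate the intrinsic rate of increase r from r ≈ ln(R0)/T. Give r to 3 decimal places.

lx = nx/n0 = nx/100: 1, 0.98, 0.94, 0.93, 0.69, 0.08
R0 = Σ lx·mx = 0 + 0 + 1.4758 + 3.3666 + 3.6432 + 0.3376 = 8.8232
Σ x·lx·mx = 29.3122; T = 29.3122/8.8232 = 3.32217…
r ≈ ln(R0)/T = ln(8.8232)/3.32217… = 0.65541… → 0.655

0.655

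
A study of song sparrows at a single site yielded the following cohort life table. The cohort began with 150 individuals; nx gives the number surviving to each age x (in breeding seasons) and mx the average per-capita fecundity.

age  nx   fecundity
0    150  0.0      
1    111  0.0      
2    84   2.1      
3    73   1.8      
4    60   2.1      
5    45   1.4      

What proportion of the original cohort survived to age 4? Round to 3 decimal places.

l_4 = n_4/n_0 = 60/150 = 0.4 → 0.400

0.400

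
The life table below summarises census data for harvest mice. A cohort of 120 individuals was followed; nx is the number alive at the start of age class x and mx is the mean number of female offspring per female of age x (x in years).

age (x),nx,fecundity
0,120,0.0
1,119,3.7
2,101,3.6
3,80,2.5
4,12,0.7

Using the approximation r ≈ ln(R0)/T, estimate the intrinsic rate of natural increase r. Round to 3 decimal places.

lx = nx/n0 = nx/120: 1, 0.99167…, 0.84167…, 0.66667…, 0.1
R0 = Σ lx·mx = 0 + 3.66917… + 3.03… + 1.66667… + 0.07 = 8.435833…
Σ x·lx·mx = 15.009167…; T = 15.009167…/8.435833… = 1.77922…
r ≈ ln(R0)/T = ln(8.435833…)/1.77922… = 1.19856… → 1.199

1.199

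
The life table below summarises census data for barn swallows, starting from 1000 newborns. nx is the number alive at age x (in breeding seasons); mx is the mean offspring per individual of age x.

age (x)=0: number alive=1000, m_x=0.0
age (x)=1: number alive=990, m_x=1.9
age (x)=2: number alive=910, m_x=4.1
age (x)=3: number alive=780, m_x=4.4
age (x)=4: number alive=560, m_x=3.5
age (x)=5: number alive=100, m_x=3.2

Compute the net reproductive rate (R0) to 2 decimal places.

11.32

lx = nx/n0 = nx/1000: 1, 0.99, 0.91, 0.78, 0.56, 0.1
lx·mx by age: 0, 1.881, 3.731, 3.432, 1.96, 0.32
R0 = Σ lx·mx = 11.324 → 11.32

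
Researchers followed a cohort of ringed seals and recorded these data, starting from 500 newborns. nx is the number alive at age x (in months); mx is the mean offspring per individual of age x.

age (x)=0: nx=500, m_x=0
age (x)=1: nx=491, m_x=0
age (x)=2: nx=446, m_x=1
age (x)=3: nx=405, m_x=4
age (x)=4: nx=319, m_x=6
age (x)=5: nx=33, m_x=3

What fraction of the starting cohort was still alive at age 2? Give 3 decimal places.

0.892

l_2 = n_2/n_0 = 446/500 = 0.892 → 0.892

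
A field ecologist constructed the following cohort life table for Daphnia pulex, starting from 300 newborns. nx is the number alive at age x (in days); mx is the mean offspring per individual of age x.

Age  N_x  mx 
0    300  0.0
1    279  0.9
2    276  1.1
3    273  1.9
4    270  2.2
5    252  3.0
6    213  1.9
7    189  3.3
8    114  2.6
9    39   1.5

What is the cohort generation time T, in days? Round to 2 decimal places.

4.80

lx = nx/n0 = nx/300: 1, 0.93, 0.92, 0.91, 0.9, 0.84, 0.71, 0.63, 0.38, 0.13
lx·mx: 0, 0.837, 1.012, 1.729, 1.98, 2.52, 1.349, 2.079, 0.988, 0.195 → R0 = 12.689
x·lx·mx: 0, 0.837, 2.024, 5.187, 7.92, 12.6, 8.094, 14.553, 7.904, 1.755 → Σ = 60.874
T = 60.874 / 12.689 = 4.797384… → 4.80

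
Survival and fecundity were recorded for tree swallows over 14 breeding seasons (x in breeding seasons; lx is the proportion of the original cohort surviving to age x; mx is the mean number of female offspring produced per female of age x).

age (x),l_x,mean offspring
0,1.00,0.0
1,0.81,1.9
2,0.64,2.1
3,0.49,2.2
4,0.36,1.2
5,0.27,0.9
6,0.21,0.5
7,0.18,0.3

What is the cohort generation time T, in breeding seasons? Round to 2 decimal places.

lx·mx: 0, 1.539, 1.344, 1.078, 0.432, 0.243, 0.105, 0.054 → R0 = 4.795
x·lx·mx: 0, 1.539, 2.688, 3.234, 1.728, 1.215, 0.63, 0.378 → Σ = 11.412
T = 11.412 / 4.795 = 2.379979… → 2.38

2.38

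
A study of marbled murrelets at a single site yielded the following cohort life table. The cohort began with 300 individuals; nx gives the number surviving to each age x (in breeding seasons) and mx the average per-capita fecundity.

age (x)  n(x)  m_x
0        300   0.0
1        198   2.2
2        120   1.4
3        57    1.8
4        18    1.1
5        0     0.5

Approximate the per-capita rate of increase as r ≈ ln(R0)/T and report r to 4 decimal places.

lx = nx/n0 = nx/300: 1, 0.66, 0.4, 0.19, 0.06, 0
R0 = Σ lx·mx = 0 + 1.452 + 0.56 + 0.342 + 0.066 + 0 = 2.42
Σ x·lx·mx = 3.862; T = 3.862/2.42 = 1.59587…
r ≈ ln(R0)/T = ln(2.42)/1.59587… = 0.553785… → 0.5538

0.5538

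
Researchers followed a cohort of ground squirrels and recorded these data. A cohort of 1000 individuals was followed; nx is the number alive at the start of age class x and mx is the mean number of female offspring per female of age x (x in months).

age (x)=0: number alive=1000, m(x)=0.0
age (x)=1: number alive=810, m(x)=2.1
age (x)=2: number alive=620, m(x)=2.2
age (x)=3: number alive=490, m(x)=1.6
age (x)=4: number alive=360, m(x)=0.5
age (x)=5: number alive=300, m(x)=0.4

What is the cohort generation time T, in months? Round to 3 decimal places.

lx = nx/n0 = nx/1000: 1, 0.81, 0.62, 0.49, 0.36, 0.3
lx·mx: 0, 1.701, 1.364, 0.784, 0.18, 0.12 → R0 = 4.149
x·lx·mx: 0, 1.701, 2.728, 2.352, 0.72, 0.6 → Σ = 8.101
T = 8.101 / 4.149 = 1.952519… → 1.953

1.953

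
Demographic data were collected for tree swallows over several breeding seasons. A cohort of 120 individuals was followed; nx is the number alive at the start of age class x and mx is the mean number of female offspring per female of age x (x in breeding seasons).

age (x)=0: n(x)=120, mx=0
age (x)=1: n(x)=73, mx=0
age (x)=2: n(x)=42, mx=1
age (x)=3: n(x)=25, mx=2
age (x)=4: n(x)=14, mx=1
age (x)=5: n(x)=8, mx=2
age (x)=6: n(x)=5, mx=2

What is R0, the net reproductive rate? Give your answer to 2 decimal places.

lx = nx/n0 = nx/120: 1, 0.60833…, 0.35, 0.20833…, 0.11667…, 0.06667…, 0.04167…
lx·mx by age: 0, 0, 0.35, 0.416667…, 0.116667…, 0.133333…, 0.083333…
R0 = Σ lx·mx = 1.1… → 1.10

1.10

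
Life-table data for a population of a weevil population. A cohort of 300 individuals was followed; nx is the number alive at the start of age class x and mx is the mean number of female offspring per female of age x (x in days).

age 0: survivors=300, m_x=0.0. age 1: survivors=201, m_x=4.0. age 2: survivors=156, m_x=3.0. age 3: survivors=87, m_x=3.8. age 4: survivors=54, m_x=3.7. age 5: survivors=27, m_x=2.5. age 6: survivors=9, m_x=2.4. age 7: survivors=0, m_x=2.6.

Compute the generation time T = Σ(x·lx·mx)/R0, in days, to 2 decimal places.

2.11

lx = nx/n0 = nx/300: 1, 0.67, 0.52, 0.29, 0.18, 0.09, 0.03, 0
lx·mx: 0, 2.68, 1.56, 1.102, 0.666, 0.225, 0.072, 0 → R0 = 6.305
x·lx·mx: 0, 2.68, 3.12, 3.306, 2.664, 1.125, 0.432, 0 → Σ = 13.327
T = 13.327 / 6.305 = 2.113719… → 2.11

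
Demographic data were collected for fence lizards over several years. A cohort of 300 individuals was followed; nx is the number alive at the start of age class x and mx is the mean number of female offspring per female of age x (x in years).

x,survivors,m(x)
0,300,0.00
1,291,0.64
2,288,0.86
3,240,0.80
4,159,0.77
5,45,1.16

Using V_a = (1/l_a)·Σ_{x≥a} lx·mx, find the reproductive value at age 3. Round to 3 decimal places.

1.528

lx = nx/n0 = nx/300: 1, 0.97, 0.96, 0.8, 0.53, 0.15
lx·mx for x ≥ 3: 0.64, 0.4081, 0.174 → sum = 1.2221
V_3 = 1.2221 / l_3 = 1.2221 / 0.8 = 1.527625 → 1.528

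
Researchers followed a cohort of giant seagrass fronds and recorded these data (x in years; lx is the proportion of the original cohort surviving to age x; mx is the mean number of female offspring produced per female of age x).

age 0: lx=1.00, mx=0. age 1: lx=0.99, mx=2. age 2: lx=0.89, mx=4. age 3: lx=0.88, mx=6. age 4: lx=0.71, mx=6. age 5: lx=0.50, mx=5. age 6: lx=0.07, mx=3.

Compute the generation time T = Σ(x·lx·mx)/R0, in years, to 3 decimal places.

lx·mx: 0, 1.98, 3.56, 5.28, 4.26, 2.5, 0.21 → R0 = 17.79
x·lx·mx: 0, 1.98, 7.12, 15.84, 17.04, 12.5, 1.26 → Σ = 55.74
T = 55.74 / 17.79 = 3.133221… → 3.133

3.133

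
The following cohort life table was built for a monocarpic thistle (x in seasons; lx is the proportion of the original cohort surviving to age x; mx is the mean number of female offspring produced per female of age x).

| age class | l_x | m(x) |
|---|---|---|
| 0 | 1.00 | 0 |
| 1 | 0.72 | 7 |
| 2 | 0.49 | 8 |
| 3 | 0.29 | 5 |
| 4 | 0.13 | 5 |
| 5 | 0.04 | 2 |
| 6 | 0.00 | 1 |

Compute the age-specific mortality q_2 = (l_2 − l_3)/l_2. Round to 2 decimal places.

0.41

q_2 = (l_2 − l_3) / l_2 = (0.49 − 0.29) / 0.49
     = 0.2 / 0.49 = 0.408163… → 0.41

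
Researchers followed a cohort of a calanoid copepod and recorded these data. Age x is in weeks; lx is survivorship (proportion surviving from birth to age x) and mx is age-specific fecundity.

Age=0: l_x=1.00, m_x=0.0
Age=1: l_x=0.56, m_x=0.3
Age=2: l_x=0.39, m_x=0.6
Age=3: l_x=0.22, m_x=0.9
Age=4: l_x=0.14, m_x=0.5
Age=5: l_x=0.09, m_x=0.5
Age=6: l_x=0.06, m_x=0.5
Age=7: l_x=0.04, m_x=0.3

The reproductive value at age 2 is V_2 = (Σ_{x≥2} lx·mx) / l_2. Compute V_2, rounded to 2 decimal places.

1.51

lx·mx for x ≥ 2: 0.234, 0.198, 0.07, 0.045, 0.03, 0.012 → sum = 0.589
V_2 = 0.589 / l_2 = 0.589 / 0.39 = 1.510256… → 1.51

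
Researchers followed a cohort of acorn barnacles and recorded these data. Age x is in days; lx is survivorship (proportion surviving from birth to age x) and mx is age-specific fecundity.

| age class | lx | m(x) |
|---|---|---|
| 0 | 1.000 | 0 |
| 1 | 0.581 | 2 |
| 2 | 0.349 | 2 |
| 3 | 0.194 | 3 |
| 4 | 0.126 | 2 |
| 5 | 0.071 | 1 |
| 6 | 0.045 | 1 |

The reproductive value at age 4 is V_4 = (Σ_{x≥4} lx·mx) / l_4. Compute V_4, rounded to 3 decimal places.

lx·mx for x ≥ 4: 0.252, 0.071, 0.045 → sum = 0.368
V_4 = 0.368 / l_4 = 0.368 / 0.126 = 2.920635… → 2.921

2.921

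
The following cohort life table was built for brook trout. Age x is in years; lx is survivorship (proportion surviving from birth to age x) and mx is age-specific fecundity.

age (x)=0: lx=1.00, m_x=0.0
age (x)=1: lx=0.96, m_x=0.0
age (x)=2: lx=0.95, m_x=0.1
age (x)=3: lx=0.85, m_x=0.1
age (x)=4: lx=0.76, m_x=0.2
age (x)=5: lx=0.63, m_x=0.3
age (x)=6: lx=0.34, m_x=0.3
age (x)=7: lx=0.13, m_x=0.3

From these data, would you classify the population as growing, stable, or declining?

R0 = Σ lx·mx = 0 + 0 + 0.095 + 0.085 + 0.152 + 0.189 + 0.102 + 0.039 = 0.662
R0 < 1, so the population is declining.

declining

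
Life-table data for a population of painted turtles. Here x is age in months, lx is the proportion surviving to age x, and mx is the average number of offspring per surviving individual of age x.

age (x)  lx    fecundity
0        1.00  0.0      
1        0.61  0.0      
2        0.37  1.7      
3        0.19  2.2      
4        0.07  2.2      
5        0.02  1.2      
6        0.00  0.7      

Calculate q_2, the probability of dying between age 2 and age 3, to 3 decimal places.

0.486

q_2 = (l_2 − l_3) / l_2 = (0.37 − 0.19) / 0.37
     = 0.18 / 0.37 = 0.486486… → 0.486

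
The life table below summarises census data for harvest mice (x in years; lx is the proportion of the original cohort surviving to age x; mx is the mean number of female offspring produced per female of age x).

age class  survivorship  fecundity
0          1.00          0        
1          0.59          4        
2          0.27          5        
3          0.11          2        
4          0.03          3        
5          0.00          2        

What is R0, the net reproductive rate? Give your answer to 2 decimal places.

lx·mx by age: 0, 2.36, 1.35, 0.22, 0.09, 0
R0 = Σ lx·mx = 4.02 → 4.02

4.02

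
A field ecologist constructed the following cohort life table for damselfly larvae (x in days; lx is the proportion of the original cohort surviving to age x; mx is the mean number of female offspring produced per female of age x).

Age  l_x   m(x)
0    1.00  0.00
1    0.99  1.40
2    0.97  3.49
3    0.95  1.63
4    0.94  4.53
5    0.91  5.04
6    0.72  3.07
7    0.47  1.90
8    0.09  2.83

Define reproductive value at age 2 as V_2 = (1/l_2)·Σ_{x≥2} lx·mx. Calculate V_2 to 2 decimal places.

17.67

lx·mx for x ≥ 2: 3.3853, 1.5485, 4.2582, 4.5864, 2.2104, 0.893, 0.2547 → sum = 17.1365
V_2 = 17.1365 / l_2 = 17.1365 / 0.97 = 17.666495… → 17.67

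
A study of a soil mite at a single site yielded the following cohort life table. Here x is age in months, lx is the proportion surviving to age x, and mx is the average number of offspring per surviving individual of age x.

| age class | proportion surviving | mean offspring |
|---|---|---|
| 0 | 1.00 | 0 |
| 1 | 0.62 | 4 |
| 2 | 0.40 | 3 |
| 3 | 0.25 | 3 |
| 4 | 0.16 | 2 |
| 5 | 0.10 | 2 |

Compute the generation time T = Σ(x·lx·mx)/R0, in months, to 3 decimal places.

lx·mx: 0, 2.48, 1.2, 0.75, 0.32, 0.2 → R0 = 4.95
x·lx·mx: 0, 2.48, 2.4, 2.25, 1.28, 1 → Σ = 9.41
T = 9.41 / 4.95 = 1.90101… → 1.901

1.901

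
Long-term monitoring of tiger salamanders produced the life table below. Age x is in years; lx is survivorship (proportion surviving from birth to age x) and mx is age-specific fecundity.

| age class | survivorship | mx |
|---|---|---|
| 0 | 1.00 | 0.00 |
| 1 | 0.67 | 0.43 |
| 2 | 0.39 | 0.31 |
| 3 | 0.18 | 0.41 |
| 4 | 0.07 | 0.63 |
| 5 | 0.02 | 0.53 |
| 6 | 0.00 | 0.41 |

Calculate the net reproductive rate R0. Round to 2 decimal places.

lx·mx by age: 0, 0.2881, 0.1209, 0.0738, 0.0441, 0.0106, 0
R0 = Σ lx·mx = 0.5375 → 0.54

0.54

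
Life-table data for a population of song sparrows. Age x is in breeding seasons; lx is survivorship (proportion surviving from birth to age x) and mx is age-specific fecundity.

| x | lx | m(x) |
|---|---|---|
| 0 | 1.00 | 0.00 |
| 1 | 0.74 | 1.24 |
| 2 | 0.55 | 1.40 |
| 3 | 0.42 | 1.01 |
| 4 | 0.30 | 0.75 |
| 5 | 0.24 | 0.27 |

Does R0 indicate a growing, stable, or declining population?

growing

R0 = Σ lx·mx = 0 + 0.9176 + 0.77 + 0.4242 + 0.225 + 0.0648 = 2.4016
R0 > 1, so the population is growing.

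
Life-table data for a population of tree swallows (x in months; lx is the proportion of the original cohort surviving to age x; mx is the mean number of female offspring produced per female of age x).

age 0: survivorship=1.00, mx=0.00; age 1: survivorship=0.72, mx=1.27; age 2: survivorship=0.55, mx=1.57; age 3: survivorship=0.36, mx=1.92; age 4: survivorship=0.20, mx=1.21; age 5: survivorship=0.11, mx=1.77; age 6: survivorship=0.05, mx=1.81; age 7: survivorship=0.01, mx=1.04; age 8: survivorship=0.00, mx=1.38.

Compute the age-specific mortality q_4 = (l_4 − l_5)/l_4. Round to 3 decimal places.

0.450

q_4 = (l_4 − l_5) / l_4 = (0.2 − 0.11) / 0.2
     = 0.09 / 0.2 = 0.45 → 0.450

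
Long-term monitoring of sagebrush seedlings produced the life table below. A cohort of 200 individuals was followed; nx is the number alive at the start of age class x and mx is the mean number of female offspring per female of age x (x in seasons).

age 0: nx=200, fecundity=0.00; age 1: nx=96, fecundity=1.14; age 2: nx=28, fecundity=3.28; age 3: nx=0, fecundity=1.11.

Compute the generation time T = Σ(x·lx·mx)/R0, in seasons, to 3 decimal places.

1.456

lx = nx/n0 = nx/200: 1, 0.48, 0.14, 0
lx·mx: 0, 0.5472, 0.4592, 0 → R0 = 1.0064
x·lx·mx: 0, 0.5472, 0.9184, 0 → Σ = 1.4656
T = 1.4656 / 1.0064 = 1.45628… → 1.456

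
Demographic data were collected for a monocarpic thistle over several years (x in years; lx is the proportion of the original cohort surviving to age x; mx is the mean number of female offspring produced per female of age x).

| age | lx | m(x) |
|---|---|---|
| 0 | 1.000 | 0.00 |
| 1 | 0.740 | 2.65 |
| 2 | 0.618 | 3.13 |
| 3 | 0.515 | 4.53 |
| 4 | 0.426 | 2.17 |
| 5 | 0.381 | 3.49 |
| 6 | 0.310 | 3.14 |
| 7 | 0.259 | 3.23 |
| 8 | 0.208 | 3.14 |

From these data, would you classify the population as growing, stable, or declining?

R0 = Σ lx·mx = 0 + 1.961 + 1.93434 + 2.33295 + 0.92442 + 1.32969 + 0.9734 + 0.83657 + 0.65312 = 10.94549
R0 > 1, so the population is growing.

growing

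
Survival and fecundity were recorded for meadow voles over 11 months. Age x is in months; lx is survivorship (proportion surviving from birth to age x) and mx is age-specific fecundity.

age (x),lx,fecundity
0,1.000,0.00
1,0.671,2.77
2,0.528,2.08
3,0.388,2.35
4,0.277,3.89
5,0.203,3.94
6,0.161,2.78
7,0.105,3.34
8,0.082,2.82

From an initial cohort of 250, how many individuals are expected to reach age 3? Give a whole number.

Expected survivors = N0 · l_3 = 250 × 0.388 = 97 → 97

97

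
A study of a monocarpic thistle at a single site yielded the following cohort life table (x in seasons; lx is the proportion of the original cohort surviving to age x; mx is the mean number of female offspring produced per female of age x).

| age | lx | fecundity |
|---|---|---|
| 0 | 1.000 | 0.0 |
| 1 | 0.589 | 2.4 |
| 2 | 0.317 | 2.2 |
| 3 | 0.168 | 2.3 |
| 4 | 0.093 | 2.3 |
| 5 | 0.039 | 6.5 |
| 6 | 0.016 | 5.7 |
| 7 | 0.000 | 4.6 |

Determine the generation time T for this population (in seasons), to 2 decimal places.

2.17

lx·mx: 0, 1.4136, 0.6974, 0.3864, 0.2139, 0.2535, 0.0912, 0 → R0 = 3.056
x·lx·mx: 0, 1.4136, 1.3948, 1.1592, 0.8556, 1.2675, 0.5472, 0 → Σ = 6.6379
T = 6.6379 / 3.056 = 2.172088… → 2.17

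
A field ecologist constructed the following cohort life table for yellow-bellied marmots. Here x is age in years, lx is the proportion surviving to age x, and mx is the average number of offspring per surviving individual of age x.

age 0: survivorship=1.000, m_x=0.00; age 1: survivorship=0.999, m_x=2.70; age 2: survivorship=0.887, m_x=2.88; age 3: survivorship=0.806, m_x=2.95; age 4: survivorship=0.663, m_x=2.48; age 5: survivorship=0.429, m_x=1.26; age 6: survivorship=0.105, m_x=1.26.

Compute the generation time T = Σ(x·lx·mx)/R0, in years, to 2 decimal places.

2.51

lx·mx: 0, 2.6973, 2.55456, 2.3777, 1.64424, 0.54054, 0.1323 → R0 = 9.94664
x·lx·mx: 0, 2.6973, 5.10912, 7.1331, 6.57696, 2.7027, 0.7938 → Σ = 25.01298
T = 25.01298 / 9.94664 = 2.514717… → 2.51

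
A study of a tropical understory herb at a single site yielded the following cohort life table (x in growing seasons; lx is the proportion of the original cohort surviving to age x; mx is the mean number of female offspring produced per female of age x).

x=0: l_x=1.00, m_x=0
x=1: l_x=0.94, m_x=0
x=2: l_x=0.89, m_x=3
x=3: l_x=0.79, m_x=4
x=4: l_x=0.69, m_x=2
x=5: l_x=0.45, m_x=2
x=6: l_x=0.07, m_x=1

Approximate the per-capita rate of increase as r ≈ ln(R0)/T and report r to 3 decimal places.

0.681

R0 = Σ lx·mx = 0 + 0 + 2.67 + 3.16 + 1.38 + 0.9 + 0.07 = 8.18
Σ x·lx·mx = 25.26; T = 25.26/8.18 = 3.08802…
r ≈ ln(R0)/T = ln(8.18)/3.08802… = 0.6806… → 0.681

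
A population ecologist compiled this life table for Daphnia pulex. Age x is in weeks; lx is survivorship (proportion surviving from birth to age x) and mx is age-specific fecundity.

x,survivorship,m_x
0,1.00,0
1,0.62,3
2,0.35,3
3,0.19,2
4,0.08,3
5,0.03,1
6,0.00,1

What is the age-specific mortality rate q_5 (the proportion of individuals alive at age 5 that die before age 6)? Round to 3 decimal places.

q_5 = (l_5 − l_6) / l_5 = (0.03 − 0) / 0.03
     = 0.03 / 0.03 = 1 → 1.000

1.000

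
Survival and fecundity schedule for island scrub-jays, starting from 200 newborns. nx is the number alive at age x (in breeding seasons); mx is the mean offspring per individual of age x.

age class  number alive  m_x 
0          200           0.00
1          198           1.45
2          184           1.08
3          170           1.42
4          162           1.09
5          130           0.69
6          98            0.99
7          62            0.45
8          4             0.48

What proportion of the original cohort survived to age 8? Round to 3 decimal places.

l_8 = n_8/n_0 = 4/200 = 0.02 → 0.020

0.020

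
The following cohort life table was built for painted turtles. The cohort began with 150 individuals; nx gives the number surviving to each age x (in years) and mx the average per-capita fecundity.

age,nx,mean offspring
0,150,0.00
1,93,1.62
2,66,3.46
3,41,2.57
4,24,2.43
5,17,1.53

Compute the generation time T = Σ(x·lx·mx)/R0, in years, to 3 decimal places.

2.263

lx = nx/n0 = nx/150: 1, 0.62, 0.44, 0.27333…, 0.16, 0.11333…
lx·mx: 0, 1.0044, 1.5224, 0.702467…, 0.3888, 0.1734… → R0 = 3.791467…
x·lx·mx: 0, 1.0044, 3.0448, 2.1074…, 1.5552, 0.867… → Σ = 8.5788…
T = 8.5788… / 3.791467… = 2.26266… → 2.263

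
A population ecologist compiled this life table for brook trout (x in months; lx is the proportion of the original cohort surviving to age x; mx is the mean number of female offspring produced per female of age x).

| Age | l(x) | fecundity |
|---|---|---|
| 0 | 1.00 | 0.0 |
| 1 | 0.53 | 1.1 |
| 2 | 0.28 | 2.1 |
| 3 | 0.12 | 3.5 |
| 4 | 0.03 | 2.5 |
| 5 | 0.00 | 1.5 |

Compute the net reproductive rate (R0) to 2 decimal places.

lx·mx by age: 0, 0.583, 0.588, 0.42, 0.075, 0
R0 = Σ lx·mx = 1.666 → 1.67

1.67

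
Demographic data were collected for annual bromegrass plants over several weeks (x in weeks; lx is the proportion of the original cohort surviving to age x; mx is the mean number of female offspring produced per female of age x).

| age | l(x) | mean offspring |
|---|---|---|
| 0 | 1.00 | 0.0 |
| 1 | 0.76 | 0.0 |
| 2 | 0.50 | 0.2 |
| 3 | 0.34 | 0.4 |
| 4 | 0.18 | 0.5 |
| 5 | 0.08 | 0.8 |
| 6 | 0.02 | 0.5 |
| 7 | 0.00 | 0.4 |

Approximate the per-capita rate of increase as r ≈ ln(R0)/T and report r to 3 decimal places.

-0.272

R0 = Σ lx·mx = 0 + 0 + 0.1 + 0.136 + 0.09 + 0.064 + 0.01 + 0 = 0.4
Σ x·lx·mx = 1.348; T = 1.348/0.4 = 3.37
r ≈ ln(R0)/T = ln(0.4)/3.37 = -0.2719… → -0.272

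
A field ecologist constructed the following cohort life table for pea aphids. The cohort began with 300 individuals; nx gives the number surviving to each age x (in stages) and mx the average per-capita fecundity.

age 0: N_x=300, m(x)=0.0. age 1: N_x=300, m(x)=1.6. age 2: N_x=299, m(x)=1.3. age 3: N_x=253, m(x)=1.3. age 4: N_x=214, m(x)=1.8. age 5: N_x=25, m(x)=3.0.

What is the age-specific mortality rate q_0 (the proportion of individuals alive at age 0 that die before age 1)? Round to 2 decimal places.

lx = nx/n0 = nx/300: 1, 1, 0.99667…, 0.84333…, 0.71333…, 0.08333…
q_0 = (l_0 − l_1) / l_0 = (1 − 1) / 1
     = 0 / 1 = 0 → 0.00

0.00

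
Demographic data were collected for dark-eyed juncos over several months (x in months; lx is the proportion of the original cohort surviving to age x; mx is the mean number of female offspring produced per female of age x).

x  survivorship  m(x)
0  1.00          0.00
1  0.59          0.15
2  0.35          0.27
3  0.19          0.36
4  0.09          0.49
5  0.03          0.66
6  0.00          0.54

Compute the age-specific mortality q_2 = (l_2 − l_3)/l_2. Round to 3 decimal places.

0.457

q_2 = (l_2 − l_3) / l_2 = (0.35 − 0.19) / 0.35
     = 0.16 / 0.35 = 0.457143… → 0.457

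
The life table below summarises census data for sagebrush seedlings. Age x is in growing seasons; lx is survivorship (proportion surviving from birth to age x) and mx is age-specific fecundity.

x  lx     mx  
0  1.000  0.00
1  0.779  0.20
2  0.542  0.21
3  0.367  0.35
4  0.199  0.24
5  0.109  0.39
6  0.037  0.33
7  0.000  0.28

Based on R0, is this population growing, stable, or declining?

declining

R0 = Σ lx·mx = 0 + 0.1558 + 0.11382 + 0.12845 + 0.04776 + 0.04251 + 0.01221 + 0 = 0.50055
R0 < 1, so the population is declining.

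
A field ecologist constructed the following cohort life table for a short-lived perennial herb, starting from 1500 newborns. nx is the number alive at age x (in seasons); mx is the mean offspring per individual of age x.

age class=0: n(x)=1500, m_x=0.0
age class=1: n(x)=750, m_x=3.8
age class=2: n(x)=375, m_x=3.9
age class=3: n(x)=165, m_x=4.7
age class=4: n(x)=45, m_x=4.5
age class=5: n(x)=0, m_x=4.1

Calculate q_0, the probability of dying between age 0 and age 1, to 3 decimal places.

lx = nx/n0 = nx/1500: 1, 0.5, 0.25, 0.11, 0.03, 0
q_0 = (l_0 − l_1) / l_0 = (1 − 0.5) / 1
     = 0.5 / 1 = 0.5 → 0.500

0.500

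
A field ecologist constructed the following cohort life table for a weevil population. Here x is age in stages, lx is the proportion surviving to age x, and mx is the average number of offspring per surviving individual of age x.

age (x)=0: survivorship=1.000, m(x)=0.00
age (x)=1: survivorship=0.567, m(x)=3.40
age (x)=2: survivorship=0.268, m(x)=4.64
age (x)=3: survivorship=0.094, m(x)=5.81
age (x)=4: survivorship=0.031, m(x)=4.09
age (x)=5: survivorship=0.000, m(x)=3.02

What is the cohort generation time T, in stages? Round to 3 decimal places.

lx·mx: 0, 1.9278, 1.24352, 0.54614, 0.12679, 0 → R0 = 3.84425
x·lx·mx: 0, 1.9278, 2.48704, 1.63842, 0.50716, 0 → Σ = 6.56042
T = 6.56042 / 3.84425 = 1.706554… → 1.707

1.707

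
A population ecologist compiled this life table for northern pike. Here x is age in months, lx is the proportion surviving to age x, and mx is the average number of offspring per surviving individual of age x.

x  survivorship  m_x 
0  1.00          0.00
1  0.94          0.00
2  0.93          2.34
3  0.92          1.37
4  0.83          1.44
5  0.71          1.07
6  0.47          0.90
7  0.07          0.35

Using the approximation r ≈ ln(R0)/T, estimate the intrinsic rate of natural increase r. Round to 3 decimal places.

0.530

R0 = Σ lx·mx = 0 + 0 + 2.1762 + 1.2604 + 1.1952 + 0.7597 + 0.423 + 0.0245 = 5.839
Σ x·lx·mx = 19.4224; T = 19.4224/5.839 = 3.32632…
r ≈ ln(R0)/T = ln(5.839)/3.32632… = 0.53048… → 0.530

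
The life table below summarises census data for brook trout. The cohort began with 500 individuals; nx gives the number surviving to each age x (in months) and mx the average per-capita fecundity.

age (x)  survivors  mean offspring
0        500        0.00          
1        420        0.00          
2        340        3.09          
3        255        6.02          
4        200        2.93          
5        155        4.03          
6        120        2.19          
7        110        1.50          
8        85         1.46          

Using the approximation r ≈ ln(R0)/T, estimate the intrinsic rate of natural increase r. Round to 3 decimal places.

0.592

lx = nx/n0 = nx/500: 1, 0.84, 0.68, 0.51, 0.4, 0.31, 0.24, 0.22, 0.17
R0 = Σ lx·mx = 0 + 0 + 2.1012 + 3.0702 + 1.172 + 1.2493 + 0.5256 + 0.33 + 0.2482 = 8.6965
Σ x·lx·mx = 31.7967; T = 31.7967/8.6965 = 3.65626…
r ≈ ln(R0)/T = ln(8.6965)/3.65626… = 0.59157… → 0.592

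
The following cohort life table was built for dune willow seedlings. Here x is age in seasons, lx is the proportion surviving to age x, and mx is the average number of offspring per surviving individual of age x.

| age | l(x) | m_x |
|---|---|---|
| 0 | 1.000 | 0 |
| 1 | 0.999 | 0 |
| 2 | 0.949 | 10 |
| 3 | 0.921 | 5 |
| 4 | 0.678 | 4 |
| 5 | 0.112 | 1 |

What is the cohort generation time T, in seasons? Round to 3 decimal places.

lx·mx: 0, 0, 9.49, 4.605, 2.712, 0.112 → R0 = 16.919
x·lx·mx: 0, 0, 18.98, 13.815, 10.848, 0.56 → Σ = 44.203
T = 44.203 / 16.919 = 2.612625… → 2.613

2.613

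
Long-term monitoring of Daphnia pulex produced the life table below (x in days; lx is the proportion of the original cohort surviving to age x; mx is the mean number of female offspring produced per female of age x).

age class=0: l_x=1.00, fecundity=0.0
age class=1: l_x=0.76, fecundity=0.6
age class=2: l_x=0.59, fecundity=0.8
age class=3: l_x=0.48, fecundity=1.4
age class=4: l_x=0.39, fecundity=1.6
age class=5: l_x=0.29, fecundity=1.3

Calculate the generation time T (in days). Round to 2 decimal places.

3.00

lx·mx: 0, 0.456, 0.472, 0.672, 0.624, 0.377 → R0 = 2.601
x·lx·mx: 0, 0.456, 0.944, 2.016, 2.496, 1.885 → Σ = 7.797
T = 7.797 / 2.601 = 2.997693… → 3.00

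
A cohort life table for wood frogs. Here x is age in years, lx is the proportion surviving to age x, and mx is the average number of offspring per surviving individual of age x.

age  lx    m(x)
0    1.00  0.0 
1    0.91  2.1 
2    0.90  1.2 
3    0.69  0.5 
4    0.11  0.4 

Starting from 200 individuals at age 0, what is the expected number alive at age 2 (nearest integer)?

Expected survivors = N0 · l_2 = 200 × 0.90 = 180 → 180

180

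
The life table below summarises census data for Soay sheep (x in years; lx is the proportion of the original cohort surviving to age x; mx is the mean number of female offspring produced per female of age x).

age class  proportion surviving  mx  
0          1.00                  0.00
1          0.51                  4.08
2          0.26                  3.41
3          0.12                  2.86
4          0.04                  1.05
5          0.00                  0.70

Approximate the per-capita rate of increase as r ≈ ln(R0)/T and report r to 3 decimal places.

R0 = Σ lx·mx = 0 + 2.0808 + 0.8866 + 0.3432 + 0.042 + 0 = 3.3526
Σ x·lx·mx = 5.0516; T = 5.0516/3.3526 = 1.50677…
r ≈ ln(R0)/T = ln(3.3526)/1.50677… = 0.80287… → 0.803

0.803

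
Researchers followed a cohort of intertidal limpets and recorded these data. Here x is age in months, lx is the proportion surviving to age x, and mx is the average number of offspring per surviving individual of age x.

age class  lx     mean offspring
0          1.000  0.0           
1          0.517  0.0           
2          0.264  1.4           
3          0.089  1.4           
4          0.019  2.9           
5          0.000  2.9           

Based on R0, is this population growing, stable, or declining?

R0 = Σ lx·mx = 0 + 0 + 0.3696 + 0.1246 + 0.0551 + 0 = 0.5493
R0 < 1, so the population is declining.

declining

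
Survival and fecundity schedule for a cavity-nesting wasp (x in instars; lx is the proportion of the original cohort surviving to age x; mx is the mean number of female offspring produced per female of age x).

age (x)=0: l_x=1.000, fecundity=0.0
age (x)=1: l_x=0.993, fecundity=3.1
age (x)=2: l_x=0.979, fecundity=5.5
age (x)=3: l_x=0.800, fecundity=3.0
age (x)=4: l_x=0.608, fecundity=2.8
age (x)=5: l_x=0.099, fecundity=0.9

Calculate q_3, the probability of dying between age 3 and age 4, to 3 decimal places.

q_3 = (l_3 − l_4) / l_3 = (0.8 − 0.608) / 0.8
     = 0.192 / 0.8 = 0.24 → 0.240

0.240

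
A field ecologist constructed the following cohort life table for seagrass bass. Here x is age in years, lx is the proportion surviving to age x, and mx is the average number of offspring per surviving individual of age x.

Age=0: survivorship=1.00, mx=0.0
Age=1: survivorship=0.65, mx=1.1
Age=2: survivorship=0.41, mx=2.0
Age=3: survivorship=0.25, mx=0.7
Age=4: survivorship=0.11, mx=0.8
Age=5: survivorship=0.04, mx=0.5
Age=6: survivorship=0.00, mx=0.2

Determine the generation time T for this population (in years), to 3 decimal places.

1.833

lx·mx: 0, 0.715, 0.82, 0.175, 0.088, 0.02, 0 → R0 = 1.818
x·lx·mx: 0, 0.715, 1.64, 0.525, 0.352, 0.1, 0 → Σ = 3.332
T = 3.332 / 1.818 = 1.832783… → 1.833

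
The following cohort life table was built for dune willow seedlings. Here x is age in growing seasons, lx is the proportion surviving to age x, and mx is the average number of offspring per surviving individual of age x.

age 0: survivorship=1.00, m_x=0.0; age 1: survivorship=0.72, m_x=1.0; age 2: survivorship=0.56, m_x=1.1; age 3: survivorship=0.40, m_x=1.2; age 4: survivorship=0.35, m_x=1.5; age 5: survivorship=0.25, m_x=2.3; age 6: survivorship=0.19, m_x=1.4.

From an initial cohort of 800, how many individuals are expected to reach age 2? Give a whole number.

448

Expected survivors = N0 · l_2 = 800 × 0.56 = 448 → 448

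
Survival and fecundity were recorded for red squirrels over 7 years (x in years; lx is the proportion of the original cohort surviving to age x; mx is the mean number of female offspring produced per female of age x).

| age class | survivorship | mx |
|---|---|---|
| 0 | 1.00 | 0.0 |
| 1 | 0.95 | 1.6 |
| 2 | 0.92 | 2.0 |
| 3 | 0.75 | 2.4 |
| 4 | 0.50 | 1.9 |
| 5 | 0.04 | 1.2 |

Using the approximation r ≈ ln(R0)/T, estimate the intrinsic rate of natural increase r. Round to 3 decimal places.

0.765

R0 = Σ lx·mx = 0 + 1.52 + 1.84 + 1.8 + 0.95 + 0.048 = 6.158
Σ x·lx·mx = 14.64; T = 14.64/6.158 = 2.3774…
r ≈ ln(R0)/T = ln(6.158)/2.3774… = 0.7646… → 0.765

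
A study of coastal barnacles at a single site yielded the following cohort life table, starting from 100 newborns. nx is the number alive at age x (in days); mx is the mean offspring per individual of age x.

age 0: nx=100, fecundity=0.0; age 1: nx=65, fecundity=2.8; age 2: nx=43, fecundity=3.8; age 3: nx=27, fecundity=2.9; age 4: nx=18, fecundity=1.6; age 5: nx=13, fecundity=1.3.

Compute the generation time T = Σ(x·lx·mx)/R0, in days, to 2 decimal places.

2.01

lx = nx/n0 = nx/100: 1, 0.65, 0.43, 0.27, 0.18, 0.13
lx·mx: 0, 1.82, 1.634, 0.783, 0.288, 0.169 → R0 = 4.694
x·lx·mx: 0, 1.82, 3.268, 2.349, 1.152, 0.845 → Σ = 9.434
T = 9.434 / 4.694 = 2.0098… → 2.01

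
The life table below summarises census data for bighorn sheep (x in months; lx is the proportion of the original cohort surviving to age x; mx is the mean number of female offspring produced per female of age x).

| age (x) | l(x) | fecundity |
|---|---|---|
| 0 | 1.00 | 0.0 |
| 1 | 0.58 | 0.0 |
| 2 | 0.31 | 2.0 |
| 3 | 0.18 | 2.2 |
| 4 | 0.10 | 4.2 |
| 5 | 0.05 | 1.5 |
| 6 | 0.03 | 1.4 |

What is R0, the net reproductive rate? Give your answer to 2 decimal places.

1.55

lx·mx by age: 0, 0, 0.62, 0.396, 0.42, 0.075, 0.042
R0 = Σ lx·mx = 1.553 → 1.55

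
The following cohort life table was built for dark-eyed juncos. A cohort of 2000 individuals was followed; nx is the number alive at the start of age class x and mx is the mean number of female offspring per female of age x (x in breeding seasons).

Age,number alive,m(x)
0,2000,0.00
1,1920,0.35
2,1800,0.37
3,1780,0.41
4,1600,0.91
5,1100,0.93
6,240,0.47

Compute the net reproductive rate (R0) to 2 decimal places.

2.33

lx = nx/n0 = nx/2000: 1, 0.96, 0.9, 0.89, 0.8, 0.55, 0.12
lx·mx by age: 0, 0.336, 0.333, 0.3649, 0.728, 0.5115, 0.0564
R0 = Σ lx·mx = 2.3298 → 2.33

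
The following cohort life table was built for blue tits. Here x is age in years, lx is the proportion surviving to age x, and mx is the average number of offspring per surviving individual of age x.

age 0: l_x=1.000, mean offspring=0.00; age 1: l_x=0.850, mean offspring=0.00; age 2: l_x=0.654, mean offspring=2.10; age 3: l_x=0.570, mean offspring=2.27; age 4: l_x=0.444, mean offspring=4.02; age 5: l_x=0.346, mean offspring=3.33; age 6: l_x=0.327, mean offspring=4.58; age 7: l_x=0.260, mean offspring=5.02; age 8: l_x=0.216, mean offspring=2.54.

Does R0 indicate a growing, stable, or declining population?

R0 = Σ lx·mx = 0 + 0 + 1.3734 + 1.2939 + 1.78488 + 1.15218 + 1.49766 + 1.3052 + 0.54864 = 8.95586
R0 > 1, so the population is growing.

growing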